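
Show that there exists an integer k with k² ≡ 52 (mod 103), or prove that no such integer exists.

k = 19

k = 19 works: 19² = 361, and 361 − 52 = 309 = 3·103.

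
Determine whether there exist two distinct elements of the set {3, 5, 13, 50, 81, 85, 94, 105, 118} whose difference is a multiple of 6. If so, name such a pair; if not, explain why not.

3 mod 6 = 3 and 81 mod 6 = 3, so 81 − 3 = 78 = 13·6.

The pair (3, 81) works.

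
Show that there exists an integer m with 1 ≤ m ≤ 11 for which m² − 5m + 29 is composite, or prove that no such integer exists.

m = 6

At m = 6: 6² − 5·6 + 29 = 35 = 5·7, which is composite.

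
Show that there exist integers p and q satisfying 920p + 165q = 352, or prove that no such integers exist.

There are no such integers.

gcd(920, 165) = 5, so every integer of the form 920p + 165q is a multiple of 5.
However 352 leaves remainder 2 on division by 5.
Therefore 920p + 165q = 352 has no solution in integers.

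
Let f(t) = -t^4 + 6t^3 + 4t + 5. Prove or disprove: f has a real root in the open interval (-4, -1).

The endpoint values f(-4) = -651 and f(-1) = -6 are both negative. Claim: f(t) < 0 for every t in (-4, -1).
Substitute t = -1 − u, where 0 < u < 3 on the interval. Expanding, f(-1 − u) = -u^4 - 10u^3 - 24u^2 - 26u - 6.
All 5 nonzero coefficients of this polynomial in u are negative; hence for u > 0 the value is a sum of negative terms (the constant -6 among them).
So f is strictly negative on (-4, -1); no root exists in the interval.

No.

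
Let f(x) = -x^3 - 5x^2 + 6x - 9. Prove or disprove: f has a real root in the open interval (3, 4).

f(3) = -63 and f(4) = -129, both negative, so a sign-change argument is unavailable; we show f keeps this sign on the whole interval.
Substitute x = 3 + u, where 0 < u < 1 on the interval. Expanding, f(3 + u) = -u^3 - 14u^2 - 51u - 63.
All 4 nonzero coefficients of this polynomial in u are negative; hence for u > 0 the value is a sum of negative terms (the constant -63 among them).
Therefore f(x) < 0 throughout (3, 4), and f has no zero there.

No.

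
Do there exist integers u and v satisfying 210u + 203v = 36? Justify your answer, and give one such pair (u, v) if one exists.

Both 210 and 203 are divisible by gcd(210, 203) = 7, hence so is any combination 210u + 203v.
However 36 leaves remainder 1 on division by 7.
Hence no integers u, v satisfy the equation.

No, no such integers exist.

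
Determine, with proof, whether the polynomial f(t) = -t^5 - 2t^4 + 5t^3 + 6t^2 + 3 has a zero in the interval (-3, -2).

f(-3) = 3 and f(-2) = -13, which have opposite signs.
As a polynomial, f is continuous on every closed interval.
By the Intermediate Value Theorem f must vanish at some point of (-3, -2).

Such a root exists.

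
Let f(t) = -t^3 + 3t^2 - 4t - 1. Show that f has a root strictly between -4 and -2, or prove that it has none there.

Evaluate at the endpoints: f(-4) = 127, f(-2) = 27 — same sign (positive).
f'(t) = -3t^2 + 6t - 4 has discriminant 6² − 4·(-3)·(-4) = -12 < 0, so f' has no real roots and is negative for every real t.
Hence f is strictly decreasing on ℝ, and in particular on [-4, -2]. A strictly monotone function with same-sign endpoint values stays positive on the whole interval, so f has no zero in (-4, -2).

No such root exists.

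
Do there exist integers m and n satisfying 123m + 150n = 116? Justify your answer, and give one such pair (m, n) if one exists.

Both 123 and 150 are divisible by gcd(123, 150) = 3, hence so is any combination 123m + 150n.
But 116 is not a multiple of 3 (it leaves remainder 2).
So the equation is unsolvable over ℤ.

There are no such integers.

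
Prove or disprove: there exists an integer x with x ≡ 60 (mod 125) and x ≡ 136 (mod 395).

Reduce both congruences modulo 5, which divides 125 and 395: they say x ≡ 60 (mod 5) and x ≡ 136 (mod 5).
But 60 mod 5 = 0 while 136 mod 5 = 1, a contradiction.
Hence the system has no solution.

No, no such integer exists.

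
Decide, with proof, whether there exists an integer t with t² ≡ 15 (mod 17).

Take t = 7. Then 7² = 49 = 2·17 + 15, so 7² ≡ 15 (mod 17).

t = 7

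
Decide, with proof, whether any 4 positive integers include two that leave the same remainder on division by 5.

No; for instance {19, 20, 21, 22} is a counterexample.

Consider the 4 integers 19, 20, 21, 22. They lie in distinct residue classes modulo 5, since 4 ≤ 5.
Hence this collection has no pair with equal remainders mod 5, disproving the claim.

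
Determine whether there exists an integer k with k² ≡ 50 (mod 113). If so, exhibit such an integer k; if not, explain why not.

Take k = 84. Then 84² = 7056 = 62·113 + 50, so 84² ≡ 50 (mod 113).

k = 84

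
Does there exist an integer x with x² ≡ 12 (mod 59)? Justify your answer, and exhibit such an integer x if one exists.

x = 37

x = 37 works: 37² = 1369, and 1369 − 12 = 1357 = 23·59.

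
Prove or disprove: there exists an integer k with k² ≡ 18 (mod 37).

37 is prime, so by Euler's criterion 18 is a square mod 37 iff 18^((37−1)/2) = 18^18 ≡ 1 (mod 37).
Repeated squaring mod 37: 18^2 = 324 ≡ 28; 18^4 ≡ 28² = 784 ≡ 7; 18^8 ≡ 7² = 49 ≡ 12; 18^16 ≡ 12² = 144 ≡ 33.
Since 18 = 16 + 2, 18^18 ≡ 33 · 28; multiplying out mod 37: 33·28 = 924 ≡ 36. Thus 18^18 ≡ 36 ≡ −1 (mod 37).
The value −1 means 18 is a non-residue modulo 37, so k² ≡ 18 (mod 37) is impossible.

No, no such integer exists.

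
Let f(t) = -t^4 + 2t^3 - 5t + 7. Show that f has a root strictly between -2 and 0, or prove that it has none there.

f(-2) = -15 and f(0) = 7, which have opposite signs.
f is continuous everywhere (it is a polynomial), in particular on [-2, 0].
By the Intermediate Value Theorem f must vanish at some point of (-2, 0).

Yes, f has a root in the interval.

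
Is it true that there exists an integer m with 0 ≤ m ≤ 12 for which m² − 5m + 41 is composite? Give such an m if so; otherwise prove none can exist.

m = 7

At m = 7: 7² − 5·7 + 41 = 55 = 5·11, which is composite.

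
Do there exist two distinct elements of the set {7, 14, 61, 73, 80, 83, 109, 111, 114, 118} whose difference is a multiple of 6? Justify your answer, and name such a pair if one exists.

Reduce each element mod 6: 7↦1, 14↦2, 61↦1, 73↦1, 80↦2, 83↦5, 109↦1, 111↦3, 114↦0, 118↦4. The residue 1 repeats (at 7 and 61), and 61 − 7 = 54 = 9·6.

The pair (7, 61) works.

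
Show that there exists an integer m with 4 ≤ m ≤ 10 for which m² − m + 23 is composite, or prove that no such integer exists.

m = 9

At m = 9: 9² − 9 + 23 = 95 = 5·19, which is composite.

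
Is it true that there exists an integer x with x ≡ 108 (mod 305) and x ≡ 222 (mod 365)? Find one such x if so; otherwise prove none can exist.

Reduce both congruences modulo 5, which divides 305 and 365: they say x ≡ 108 (mod 5) and x ≡ 222 (mod 5).
However 108 ≡ 3 and 222 ≡ 2 (mod 5), and 3 ≠ 2.
Therefore no such x exists.

No, no such integer exists.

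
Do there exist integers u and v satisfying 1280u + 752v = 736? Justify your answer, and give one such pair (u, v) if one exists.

u = 37, v = -62

Every value of 1280u + 752v is a multiple of gcd(1280, 752) = 16; since 16 ∣ 736, solutions exist.
Dividing through by 16 reduces the equation to 80u + 47v = 46.
Dividing repeatedly: 80 = 1·47 + 33, 47 = 1·33 + 14, 33 = 2·14 + 5, 14 = 2·5 + 4, 5 = 1·4 + 1, 4 = 4·1 + 0.
Unwinding: 1 = 5 − 1·4 = 5 − (14 − 2·5) = −14 + 3·5 = −14 + 3·(33 − 2·14) = 3·33 − 7·14 = 3·33 − 7·(47 − 1·33) = −7·47 + 10·33 = −7·47 + 10·(80 − 1·47) = 10·80 − 17·47, i.e. 80·10 + 47·(-17) = 1.
Multiplying through by 46: u = 10·46 = 460, v = (-17)·46 = -782 is a solution.
Shifting by a multiple of (47, −80) keeps it a solution: u = 460 − 9·47 = 37, v = -782 + 9·80 = -62.
Check: 1280·37 + 752·(-62) = 47360 − 46624 = 736. ✓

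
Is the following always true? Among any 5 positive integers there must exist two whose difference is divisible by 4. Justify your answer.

There are exactly 4 possible remainders on division by 4.
With 5 integers and only 4 classes, the pigeonhole principle forces two of them, say a and b, into the same class.
Equal remainders mean a − b ≡ 0 (mod 4), so 4 divides their difference.

Yes, this is always true.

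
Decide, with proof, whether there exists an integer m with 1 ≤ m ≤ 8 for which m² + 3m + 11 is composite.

At m = 6: 6² + 3·6 + 11 = 65 = 5·13, which is composite.

m = 6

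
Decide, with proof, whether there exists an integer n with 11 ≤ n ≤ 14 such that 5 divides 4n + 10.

At n = 11, 4·11 + 10 = 54 ≡ 4 (mod 5), and each step in n adds 4, giving residues 4, 3, 2, 1 for n = 11, 12, 13, 14.
The residue 0 does not occur, so no n in [11, 14] makes 4n + 10 a multiple of 5.

No, no such integer n in that range exists.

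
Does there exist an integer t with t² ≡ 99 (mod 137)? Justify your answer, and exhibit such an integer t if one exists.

t = 28

t = 28 works: 28² = 784, and 784 − 99 = 685 = 5·137.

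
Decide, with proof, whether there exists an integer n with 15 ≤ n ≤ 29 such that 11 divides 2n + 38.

For n = 15, 16, …, 24 the values 68, 70, 72, 74, 76, 78, 80, 82, 84, 86 are not multiples of 11. n = 25 works, since 2·25 + 38 = 88 = 8·11.

n = 25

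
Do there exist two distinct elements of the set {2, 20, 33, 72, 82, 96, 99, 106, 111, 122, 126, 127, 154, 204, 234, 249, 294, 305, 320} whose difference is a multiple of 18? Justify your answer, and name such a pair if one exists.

2 and 20 are such a pair.

Both 2 and 20 leave remainder 2 on division by 18; their difference 18 = 1·18 is a multiple of 18.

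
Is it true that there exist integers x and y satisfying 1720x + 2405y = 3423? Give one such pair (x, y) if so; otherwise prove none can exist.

There are no such integers.

gcd(1720, 2405) = 5, so every integer of the form 1720x + 2405y is a multiple of 5.
But 3423 is not a multiple of 5 (it leaves remainder 3).
Hence no integers x, y satisfy the equation.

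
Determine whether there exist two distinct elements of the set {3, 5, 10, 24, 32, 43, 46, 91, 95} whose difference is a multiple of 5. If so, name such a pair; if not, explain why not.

Reduce each element mod 5: 3↦3, 5↦0, 10↦0, 24↦4, 32↦2, 43↦3, 46↦1, 91↦1, 95↦0. The residue 3 repeats (at 3 and 43), and 43 − 3 = 40 = 8·5.

The pair (3, 43) works.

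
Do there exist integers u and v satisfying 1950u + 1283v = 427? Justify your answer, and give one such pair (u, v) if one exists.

u = 218, v = -331

1950 and 1283 are coprime, so 1950u + 1283v ranges over all of ℤ.
Run the Euclidean algorithm on 1950 and 1283: 1950 = 1·1283 + 667, 1283 = 1·667 + 616, 667 = 1·616 + 51, 616 = 12·51 + 4, 51 = 12·4 + 3, 4 = 1·3 + 1, 3 = 3·1 + 0.
Working back up the chain: 1 = 4 − 1·3 = 4 − (51 − 12·4) = −51 + 13·4 = −51 + 13·(616 − 12·51) = 13·616 − 157·51 = 13·616 − 157·(667 − 1·616) = −157·667 + 170·616 = −157·667 + 170·(1283 − 1·667) = 170·1283 − 327·667 = 170·1283 − 327·(1950 − 1·1283) = −327·1950 + 497·1283. So 1950·(-327) + 1283·497 = 1.
Multiplying through by 427: u = (-327)·427 = -139629, v = 497·427 = 212219 is a solution.
The general solution is u = -139629 + 1283k, v = 212219 − 1950k; taking k = 109 gives the smaller pair u = 218, v = -331.
Indeed 1950·218 + 1283·(-331) = 425100 − 424673 = 427.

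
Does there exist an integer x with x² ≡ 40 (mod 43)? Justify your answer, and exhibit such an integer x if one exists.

Take x = 30. Then 30² = 900 = 20·43 + 40, so 30² ≡ 40 (mod 43).

x = 30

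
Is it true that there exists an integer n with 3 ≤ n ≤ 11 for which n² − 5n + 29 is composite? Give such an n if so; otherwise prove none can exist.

At n = 9: 9² − 5·9 + 29 = 65 = 5·13, which is composite.

n = 9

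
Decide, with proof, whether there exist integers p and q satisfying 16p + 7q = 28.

16 and 7 are coprime, so 16p + 7q ranges over all of ℤ.
Dividing repeatedly: 16 = 2·7 + 2, 7 = 3·2 + 1, 2 = 2·1 + 0.
Unwinding: 1 = 7 − 3·2 = 7 − 3·(16 − 2·7) = −3·16 + 7·7, i.e. 16·(-3) + 7·7 = 1.
Scaling by 28 gives the particular solution (p, q) = (-84, 196).
Adding 12·7 to p and subtracting 12·16 from q gives the tidier solution (0, 4).
Indeed 16·0 + 7·4 = 0 + 28 = 28.

p = 0, q = 4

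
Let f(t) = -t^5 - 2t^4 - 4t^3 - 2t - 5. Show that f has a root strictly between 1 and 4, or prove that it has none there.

No such root exists.

The endpoint values f(1) = -14 and f(4) = -1805 are both negative. Claim: f(t) < 0 for every t in (1, 4).
Substitute t = 1 + u, where 0 < u < 3 on the interval. Expanding, f(1 + u) = -u^5 - 7u^4 - 22u^3 - 34u^2 - 27u - 14.
The nonzero coefficients here are all negative, so for u > 0 every term is negative (or zero), and the constant term -14 is strictly negative.
Therefore f(t) < 0 throughout (1, 4), and f has no zero there.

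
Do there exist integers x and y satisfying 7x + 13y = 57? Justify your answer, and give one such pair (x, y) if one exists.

x = 10, y = -1

7 and 13 are coprime, so 7x + 13y ranges over all of ℤ.
Dividing repeatedly: 13 = 1·7 + 6, 7 = 1·6 + 1, 6 = 6·1 + 0.
Back-substituting, 1 = 7 − 1·6 = 7 − (13 − 1·7) = −13 + 2·7; that is, 7·2 + 13·(-1) = 1.
Times 57: 7·114 + 13·(-57) = 57, so (114, -57) solves it.
Shifting by a multiple of (13, −7) keeps it a solution: x = 114 − 8·13 = 10, y = -57 + 8·7 = -1.
Check: 7·10 + 13·(-1) = 70 − 13 = 57. ✓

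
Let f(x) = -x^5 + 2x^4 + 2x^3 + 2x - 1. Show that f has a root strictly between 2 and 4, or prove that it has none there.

Yes, f has a root in the interval.

f(2) = 19 and f(4) = -377, which have opposite signs.
f is continuous everywhere (it is a polynomial), in particular on [2, 4].
By the Intermediate Value Theorem f must vanish at some point of (2, 4).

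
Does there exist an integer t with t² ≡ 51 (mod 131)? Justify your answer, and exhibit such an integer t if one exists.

No such integer exists.

131 is prime, so by Euler's criterion 51 is a square mod 131 iff 51^((131−1)/2) = 51^65 ≡ 1 (mod 131).
Repeated squaring mod 131: 51^2 = 2601 ≡ 112; 51^4 ≡ 112² = 12544 ≡ 99; 51^8 ≡ 99² = 9801 ≡ 107; 51^16 ≡ 107² = 11449 ≡ 52; 51^32 ≡ 52² = 2704 ≡ 84; 51^64 ≡ 84² = 7056 ≡ 113.
Since 65 = 64 + 1, 51^65 ≡ 113 · 51; multiplying out mod 131: 113·51 = 5763 ≡ 130. Thus 51^65 ≡ 130 ≡ −1 (mod 131).
The value −1 means 51 is a non-residue modulo 131, so t² ≡ 51 (mod 131) is impossible.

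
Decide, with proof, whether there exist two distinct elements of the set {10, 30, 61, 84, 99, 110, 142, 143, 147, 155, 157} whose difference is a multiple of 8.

30 mod 8 = 6 and 110 mod 8 = 6, so 110 − 30 = 80 = 10·8.

Yes: 30 and 110.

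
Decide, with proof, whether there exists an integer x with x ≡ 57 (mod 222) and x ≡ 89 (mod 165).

No such integer exists.

Both moduli are multiples of 3 = gcd(222, 165), so any solution would satisfy x ≡ 57 and x ≡ 89 modulo 3 simultaneously.
However 57 ≡ 0 and 89 ≡ 2 (mod 3), and 0 ≠ 2.
Therefore no such x exists.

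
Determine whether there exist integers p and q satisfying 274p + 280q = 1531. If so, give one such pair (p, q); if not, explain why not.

There are no such integers.

Both 274 and 280 are divisible by gcd(274, 280) = 2, hence so is any combination 274p + 280q.
But 1531 is not a multiple of 2 (it leaves remainder 1).
So the equation is unsolvable over ℤ.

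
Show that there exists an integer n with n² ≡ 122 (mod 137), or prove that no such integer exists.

n = 56

Take n = 56. Then 56² = 3136 = 22·137 + 122, so 56² ≡ 122 (mod 137).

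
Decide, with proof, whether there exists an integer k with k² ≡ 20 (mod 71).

k = 37 works: 37² = 1369, and 1369 − 20 = 1349 = 19·71.

k = 37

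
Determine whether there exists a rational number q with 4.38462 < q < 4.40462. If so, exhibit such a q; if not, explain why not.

Multiplying by 5: 5·4.38462 = 21.92310 and 5·4.40462 = 22.02310, so the integer 22 lies strictly between them.
Hence 22/5 is a rational number with 4.38462 < 22/5 < 4.40462.

q = 22/5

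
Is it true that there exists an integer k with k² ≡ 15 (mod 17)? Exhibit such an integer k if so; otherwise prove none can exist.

k = 10

k = 10 works: 10² = 100, and 100 − 15 = 85 = 5·17.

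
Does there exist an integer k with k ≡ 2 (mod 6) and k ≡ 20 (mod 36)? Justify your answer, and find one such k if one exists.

k = 20

The moduli are not coprime: gcd(6, 36) = 6. Compatibility requires 6 ∣ (20 − 2) = 18, which holds, so solutions exist.
List candidates k ≡ 2 (mod 6): 2, 8, 14, 20. Modulo 36 these are 2, 8, 14, 20; 20 gives 20 as required.
Indeed 20 ≡ 2 (mod 6) and 20 ≡ 20 (mod 36).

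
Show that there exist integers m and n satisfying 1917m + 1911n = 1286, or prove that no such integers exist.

gcd(1917, 1911) = 3, so every integer of the form 1917m + 1911n is a multiple of 3.
However 1286 leaves remainder 2 on division by 3.
So the equation is unsolvable over ℤ.

No, no such integers exist.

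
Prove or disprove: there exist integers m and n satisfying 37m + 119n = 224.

m = 35, n = -9

Since gcd(37, 119) = 1, every integer is an integer combination of 37 and 119.
Dividing repeatedly: 119 = 3·37 + 8, 37 = 4·8 + 5, 8 = 1·5 + 3, 5 = 1·3 + 2, 3 = 1·2 + 1, 2 = 2·1 + 0.
Working back up the chain: 1 = 3 − 1·2 = 3 − (5 − 1·3) = −5 + 2·3 = −5 + 2·(8 − 1·5) = 2·8 − 3·5 = 2·8 − 3·(37 − 4·8) = −3·37 + 14·8 = −3·37 + 14·(119 − 3·37) = 14·119 − 45·37. So 37·(-45) + 119·14 = 1.
Scaling by 224 gives the particular solution (m, n) = (-10080, 3136).
Shifting by a multiple of (119, −37) keeps it a solution: m = -10080 + 85·119 = 35, n = 3136 − 85·37 = -9.
Indeed 37·35 + 119·(-9) = 1295 − 1071 = 224.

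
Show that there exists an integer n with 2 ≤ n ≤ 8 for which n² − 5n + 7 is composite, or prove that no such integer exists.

n = 7

At n = 7: 7² − 5·7 + 7 = 21 = 3·7, which is composite.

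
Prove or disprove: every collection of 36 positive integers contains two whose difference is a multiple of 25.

True.

There are exactly 25 possible remainders on division by 25.
Since 36 > 25, two of the 36 integers must share a residue class by the pigeonhole principle; call them a and b.
Equal remainders mean a − b ≡ 0 (mod 25), so 25 divides their difference.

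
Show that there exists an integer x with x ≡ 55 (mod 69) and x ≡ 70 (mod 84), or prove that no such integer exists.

Here gcd(69, 84) = 3, and both 55 and 70 leave remainder 1 mod 3, so the system is consistent.
Put x = 55 + 69t, so we need 69t ≡ 15 (mod 84), equivalently (divide by 3) 23t ≡ 5 (mod 28).
Note 23·11 = 253 ≡ 1 (mod 28) (as 253 − 1 = 9·28), so 23⁻¹ ≡ 11.
Therefore t ≡ 11·5 = 55 ≡ 27 (mod 28).
Then x = 55 + 69·27 = 1918.
Check: 1918 mod 69 = 55, 1918 mod 84 = 70. ✓

x = 1918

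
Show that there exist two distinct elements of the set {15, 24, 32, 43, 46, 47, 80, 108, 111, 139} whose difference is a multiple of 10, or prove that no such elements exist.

Reduce each element modulo 10: 15↦5, 24↦4, 32↦2, 43↦3, 46↦6, 47↦7, 80↦0, 108↦8, 111↦1, 139↦9.
No residue repeats among the 10 elements, so no pair has difference ≡ 0 (mod 10).

No, no such pair exists.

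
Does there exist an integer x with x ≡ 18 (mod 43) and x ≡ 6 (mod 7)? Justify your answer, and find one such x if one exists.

The moduli 43 and 7 are coprime, so by the Chinese Remainder Theorem a unique solution modulo 301 exists.
Any solution of the first congruence is x = 18 + 43t; substituting into the second, 43t ≡ 6 − 18 ≡ 2 (mod 7).
43 ≡ 1 (mod 7), so this reads 1t ≡ 2 (mod 7). So t ≡ 2 (mod 7).
With t = 2: x = 18 + 43·2 = 104.
Verify: 104 = 2·43 + 18 and 104 = 14·7 + 6. ✓

x = 104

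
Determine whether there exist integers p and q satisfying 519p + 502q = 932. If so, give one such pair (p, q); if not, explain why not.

519 and 502 are coprime, so 519p + 502q ranges over all of ℤ.
Dividing repeatedly: 519 = 1·502 + 17, 502 = 29·17 + 9, 17 = 1·9 + 8, 9 = 1·8 + 1, 8 = 8·1 + 0.
Unwinding: 1 = 9 − 1·8 = 9 − (17 − 1·9) = −17 + 2·9 = −17 + 2·(502 − 29·17) = 2·502 − 59·17 = 2·502 − 59·(519 − 1·502) = −59·519 + 61·502, i.e. 519·(-59) + 502·61 = 1.
Multiplying through by 932: p = (-59)·932 = -54988, q = 61·932 = 56852 is a solution.
Shifting by a multiple of (502, −519) keeps it a solution: p = -54988 + 110·502 = 232, q = 56852 − 110·519 = -238.
Indeed 519·232 + 502·(-238) = 120408 − 119476 = 932.

p = 232, q = -238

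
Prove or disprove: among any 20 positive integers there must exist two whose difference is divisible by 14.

Yes, this is always true.

Each integer lies in one of the 14 residue classes modulo 14.
With 20 integers and only 14 classes, the pigeonhole principle forces two of them, say a and b, into the same class.
Equal remainders mean a − b ≡ 0 (mod 14), so 14 divides their difference.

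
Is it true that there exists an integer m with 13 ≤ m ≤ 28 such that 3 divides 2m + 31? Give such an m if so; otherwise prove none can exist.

m = 13

Try m = 13: 2·13 + 31 = 57 = 19·3, which is divisible by 3.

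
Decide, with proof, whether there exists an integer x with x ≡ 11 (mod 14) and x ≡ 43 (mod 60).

gcd(14, 60) = 2. A simultaneous solution exists iff 11 ≡ 43 (mod 2); here 11 mod 2 = 1 = 43 mod 2, so it does.
Write x = 11 + 14t. Then 14t ≡ 43 − 11 ≡ 32 (mod 60); dividing through by 2 gives 7t ≡ 16 (mod 30).
Since 7·13 = 91 = 3·30 + 1, the inverse of 7 mod 30 is 13.
Therefore t ≡ 13·16 = 208 ≡ 28 (mod 30).
Then x = 11 + 14·28 = 403.
Indeed 403 ≡ 11 (mod 14) and 403 ≡ 43 (mod 60).

x = 403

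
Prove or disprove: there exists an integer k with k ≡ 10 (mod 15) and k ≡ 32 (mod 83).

The moduli 15 and 83 are coprime, so by the Chinese Remainder Theorem a unique solution modulo 1245 exists.
Any solution of the first congruence is k = 10 + 15t; substituting into the second, 15t ≡ 32 − 10 ≡ 22 (mod 83).
Note 15·72 = 1080 ≡ 1 (mod 83) (as 1080 − 1 = 13·83), so 15⁻¹ ≡ 72.
Therefore t ≡ 72·22 = 1584 ≡ 7 (mod 83).
With t = 7: k = 10 + 15·7 = 115.
Check: 115 mod 15 = 10, 115 mod 83 = 32. ✓

k = 115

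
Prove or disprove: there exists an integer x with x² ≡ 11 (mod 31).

31 is prime, so by Euler's criterion 11 is a square mod 31 iff 11^((31−1)/2) = 11^15 ≡ 1 (mod 31).
Squaring successively (mod 31): 11^2 = 121 ≡ 28; 11^4 ≡ 28² = 784 ≡ 9; 11^8 ≡ 9² = 81 ≡ 19.
Since 15 = 8 + 4 + 2 + 1, 11^15 ≡ 19 · 9 · 28 · 11; multiplying out mod 31: 19·9 = 171 ≡ 16, then 16·28 = 448 ≡ 14, then 14·11 = 154 ≡ 30. Thus 11^15 ≡ 30 ≡ −1 (mod 31).
By Euler's criterion 11 is a quadratic non-residue mod 31: no x satisfies x² ≡ 11 (mod 31).

No, no such integer exists.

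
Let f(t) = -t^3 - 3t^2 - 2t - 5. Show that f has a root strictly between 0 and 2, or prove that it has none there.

The endpoint values f(0) = -5 and f(2) = -29 are both negative. Claim: f(t) < 0 for every t in (0, 2).
The nonzero coefficients of f are all negative, so for t > 0 every term of f(t) is negative (the constant term -5 strictly so).
So f is strictly negative on (0, 2); no root exists in the interval.

f has no root in that interval.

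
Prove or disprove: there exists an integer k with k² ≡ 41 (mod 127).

k = 26

Take k = 26. Then 26² = 676 = 5·127 + 41, so 26² ≡ 41 (mod 127).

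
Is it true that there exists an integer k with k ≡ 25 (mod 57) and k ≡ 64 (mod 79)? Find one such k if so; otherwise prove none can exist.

k = 538

The moduli 57 and 79 are coprime, so by the Chinese Remainder Theorem a unique solution modulo 4503 exists.
Any solution of the first congruence is k = 25 + 57t; substituting into the second, 57t ≡ 64 − 25 ≡ 39 (mod 79).
To invert 57 modulo 79: 79 = 1·57 + 22, 57 = 2·22 + 13, 22 = 1·13 + 9, 13 = 1·9 + 4, 9 = 2·4 + 1, 4 = 4·1 + 0, and unwinding, 1 = 9 − 2·4 = 9 − 2·(13 − 1·9) = −2·13 + 3·9 = −2·13 + 3·(22 − 1·13) = 3·22 − 5·13 = 3·22 − 5·(57 − 2·22) = −5·57 + 13·22 = −5·57 + 13·(79 − 1·57) = 13·79 − 18·57. Thus 57⁻¹ ≡ -18 ≡ 61 (mod 79).
Multiplying by 61: t ≡ 61·39 = 2379 ≡ 9 (mod 79).
Taking t = 9 gives k = 25 + 57·9 = 538.
Check: 538 mod 57 = 25, 538 mod 79 = 64. ✓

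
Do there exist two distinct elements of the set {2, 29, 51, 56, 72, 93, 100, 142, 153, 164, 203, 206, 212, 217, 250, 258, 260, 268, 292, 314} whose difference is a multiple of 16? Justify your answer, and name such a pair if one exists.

2 and 258 are such a pair.

Reduce each element mod 16: 2↦2, 29↦13, 51↦3, 56↦8, 72↦8, 93↦13, 100↦4, 142↦14, 153↦9, 164↦4, 203↦11, 206↦14, 212↦4, 217↦9, 250↦10, 258↦2, 260↦4, 268↦12, 292↦4, 314↦10. The residue 2 repeats (at 2 and 258), and 258 − 2 = 256 = 16·16.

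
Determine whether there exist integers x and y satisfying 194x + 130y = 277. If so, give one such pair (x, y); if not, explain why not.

No such integers exist.

Any value of 194x + 130y is a multiple of gcd(194, 130) = 2.
But 277 is not a multiple of 2 (it leaves remainder 1).
So the equation is unsolvable over ℤ.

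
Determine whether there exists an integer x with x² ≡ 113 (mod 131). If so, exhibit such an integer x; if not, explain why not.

x = 47

x = 47 works: 47² = 2209, and 2209 − 113 = 2096 = 16·131.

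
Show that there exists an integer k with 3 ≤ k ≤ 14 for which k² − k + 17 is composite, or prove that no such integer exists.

The values for k = 3, 4, …, 14 are 23, 29, 37, 47, 59, 73, 89, 107, 127, 149, 173, 199, and each of these is prime.
So no value in the range makes the expression composite.

There is no such integer k in that range.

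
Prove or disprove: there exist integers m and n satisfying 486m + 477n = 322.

There are no such integers.

Any value of 486m + 477n is a multiple of gcd(486, 477) = 9.
But 322 = 9·35 + 7, so 9 ∤ 322.
Hence no integers m, n satisfy the equation.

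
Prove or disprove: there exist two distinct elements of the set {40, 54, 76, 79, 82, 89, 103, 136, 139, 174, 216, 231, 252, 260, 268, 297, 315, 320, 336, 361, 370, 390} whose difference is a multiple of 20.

Both 40 and 260 leave remainder 0 on division by 20; their difference 220 = 11·20 is a multiple of 20.

The pair (40, 260) works.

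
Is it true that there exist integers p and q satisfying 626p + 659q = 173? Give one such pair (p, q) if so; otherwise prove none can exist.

Since gcd(626, 659) = 1, every integer is an integer combination of 626 and 659.
Dividing repeatedly: 659 = 1·626 + 33, 626 = 18·33 + 32, 33 = 1·32 + 1, 32 = 32·1 + 0.
Unwinding: 1 = 33 − 1·32 = 33 − (626 − 18·33) = −626 + 19·33 = −626 + 19·(659 − 1·626) = 19·659 − 20·626, i.e. 626·(-20) + 659·19 = 1.
Scaling by 173 gives the particular solution (p, q) = (-3460, 3287).
Shifting by a multiple of (659, −626) keeps it a solution: p = -3460 + 6·659 = 494, q = 3287 − 6·626 = -469.
Indeed 626·494 + 659·(-469) = 309244 − 309071 = 173.

p = 494, q = -469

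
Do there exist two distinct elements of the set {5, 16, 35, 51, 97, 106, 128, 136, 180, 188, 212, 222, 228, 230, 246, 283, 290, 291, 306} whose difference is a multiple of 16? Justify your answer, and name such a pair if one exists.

Both 16 and 128 leave remainder 0 on division by 16; their difference 112 = 7·16 is a multiple of 16.

The pair (16, 128) works.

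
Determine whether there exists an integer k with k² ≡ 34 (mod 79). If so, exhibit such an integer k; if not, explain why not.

Apply Euler's criterion with the prime 79: 34 is a quadratic residue iff 34^39 ≡ 1 (mod 79), and a non-residue iff it is ≡ −1.
Squaring successively (mod 79): 34^2 = 1156 ≡ 50; 34^4 ≡ 50² = 2500 ≡ 51; 34^8 ≡ 51² = 2601 ≡ 73; 34^16 ≡ 73² = 5329 ≡ 36; 34^32 ≡ 36² = 1296 ≡ 32.
Since 39 = 32 + 4 + 2 + 1, 34^39 ≡ 32 · 51 · 50 · 34; multiplying out mod 79: 32·51 = 1632 ≡ 52, then 52·50 = 2600 ≡ 72, then 72·34 = 2448 ≡ 78. Thus 34^39 ≡ 78 ≡ −1 (mod 79).
By Euler's criterion 34 is a quadratic non-residue mod 79: no k satisfies k² ≡ 34 (mod 79).

No such integer exists.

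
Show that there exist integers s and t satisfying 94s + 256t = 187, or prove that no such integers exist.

Both 94 and 256 are divisible by gcd(94, 256) = 2, hence so is any combination 94s + 256t.
But 187 = 2·93 + 1, so 2 ∤ 187.
Hence no integers s, t satisfy the equation.

No such integers exist.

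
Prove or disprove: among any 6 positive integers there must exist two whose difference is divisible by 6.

No, the set {29, 30, 31, 32, 33, 34} is a counterexample.

Take the 6 consecutive integers 29, 30, …, 34: their residues mod 6 are all distinct because 6 ≤ 6.
Any two of them differ by at most 5 < 6 and by at least 1, so no difference is a multiple of 6.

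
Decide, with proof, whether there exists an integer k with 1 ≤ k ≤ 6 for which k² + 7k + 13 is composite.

At k = 1: 1² + 7·1 + 13 = 21 = 3·7, which is composite.

k = 1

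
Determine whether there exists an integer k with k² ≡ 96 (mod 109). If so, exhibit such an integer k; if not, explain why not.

Apply Euler's criterion with the prime 109: 96 is a quadratic residue iff 96^54 ≡ 1 (mod 109), and a non-residue iff it is ≡ −1.
Repeated squaring mod 109: 96^2 = 9216 ≡ 60; 96^4 ≡ 60² = 3600 ≡ 3; 96^8 ≡ 3² = 9 ≡ 9; 96^16 ≡ 9² = 81 ≡ 81; 96^32 ≡ 81² = 6561 ≡ 21.
Since 54 = 32 + 16 + 4 + 2, 96^54 ≡ 21 · 81 · 3 · 60; multiplying out mod 109: 21·81 = 1701 ≡ 66, then 66·3 = 198 ≡ 89, then 89·60 = 5340 ≡ 108. Thus 96^54 ≡ 108 ≡ −1 (mod 109).
The value −1 means 96 is a non-residue modulo 109, so k² ≡ 96 (mod 109) is impossible.

No, no such integer exists.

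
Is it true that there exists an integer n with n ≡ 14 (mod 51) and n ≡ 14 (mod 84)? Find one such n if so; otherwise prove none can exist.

Here gcd(51, 84) = 3, and both 14 and 14 leave remainder 2 mod 3, so the system is consistent.
In fact n = 14 itself already satisfies 14 mod 84 = 14.
Indeed 14 ≡ 14 (mod 51) and 14 ≡ 14 (mod 84).

n = 14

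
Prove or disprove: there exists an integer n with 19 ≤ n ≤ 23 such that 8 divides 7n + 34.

There is no such integer n in that range.

For n = 19, 20, …, 23 the values of 7n + 34 modulo 8 are 7, 6, 5, 4, 3 respectively.
Since 0 is absent from this list, 8 ∤ 7n + 34 for every n with 19 ≤ n ≤ 23.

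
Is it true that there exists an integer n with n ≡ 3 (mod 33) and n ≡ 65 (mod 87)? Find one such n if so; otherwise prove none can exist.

Reduce both congruences modulo 3, which divides 33 and 87: they say n ≡ 3 (mod 3) and n ≡ 65 (mod 3).
These are incompatible: 3 − 65 = -62 is not divisible by 3.
Therefore no such n exists.

No such integer exists.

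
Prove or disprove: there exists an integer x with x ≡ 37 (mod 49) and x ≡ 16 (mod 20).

gcd(49, 20) = 1, so the Chinese Remainder Theorem guarantees exactly one residue class mod 980 satisfying both.
Any solution of the first congruence is x = 37 + 49t; substituting into the second, 49t ≡ 16 − 37 ≡ 19 (mod 20).
49 ≡ 9 (mod 20), so this reads 9t ≡ 19 (mod 20). Since 9·9 = 81 = 4·20 + 1, the inverse of 9 mod 20 is 9.
Therefore t ≡ 9·19 = 171 ≡ 11 (mod 20).
With t = 11: x = 37 + 49·11 = 576.
Check: 576 mod 49 = 37, 576 mod 20 = 16. ✓

x = 576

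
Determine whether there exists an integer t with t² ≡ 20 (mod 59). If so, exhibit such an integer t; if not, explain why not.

t = 16

t = 16 works: 16² = 256, and 256 − 20 = 236 = 4·59.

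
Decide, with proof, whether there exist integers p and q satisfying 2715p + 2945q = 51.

Both 2715 and 2945 are divisible by gcd(2715, 2945) = 5, hence so is any combination 2715p + 2945q.
But 51 = 5·10 + 1, so 5 ∤ 51.
So the equation is unsolvable over ℤ.

There are no such integers.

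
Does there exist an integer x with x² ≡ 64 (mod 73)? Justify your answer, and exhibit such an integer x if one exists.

x = 65 works: 65² = 4225, and 4225 − 64 = 4161 = 57·73.

x = 65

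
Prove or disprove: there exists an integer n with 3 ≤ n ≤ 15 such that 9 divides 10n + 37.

Scanning upward from n = 3 gives 67, 77, 87, 97, 107, none divisible by 9. At n = 8 we get 10·8 + 37 = 117, and 117 = 9·13.

n = 8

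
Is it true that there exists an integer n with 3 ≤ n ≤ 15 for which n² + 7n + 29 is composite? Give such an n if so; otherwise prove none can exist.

n = 14

At n = 14: 14² + 7·14 + 29 = 323 = 17·19, which is composite.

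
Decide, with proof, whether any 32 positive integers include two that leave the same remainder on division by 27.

Each integer lies in one of the 27 residue classes modulo 27.
With 32 integers and only 27 classes, the pigeonhole principle forces two of them, say a and b, into the same class.
So a and b have equal remainders mod 27, which is exactly what was to be shown.

True.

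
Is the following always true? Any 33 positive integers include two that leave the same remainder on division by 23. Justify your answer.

Partition the integers by their residue mod 23; there are 23 classes.
Since 33 > 23, two of the 33 integers must share a residue class by the pigeonhole principle; call them a and b.
That is, a and b leave the same remainder on division by 23, as claimed.

Yes, this is always true.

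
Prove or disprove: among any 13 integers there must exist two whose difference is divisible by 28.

Try 13 consecutive integers, 88, 89, …, 100. Their remainders mod 28 are 4, 5, 6, 7, 8, 9, 10, 11, 12, 13, 14, 15, 16 — pairwise different, as any 13 ≤ 28 consecutive integers have distinct residues.
Any two of them differ by at most 12 < 28 and by at least 1, so no difference is a multiple of 28.

No; for instance {88, 89, 90, 91, 92, 93, 94, 95, 96, 97, 98, 99, 100} is a counterexample.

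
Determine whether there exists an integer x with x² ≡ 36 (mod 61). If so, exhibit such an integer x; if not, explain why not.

x = 55 works: 55² = 3025, and 3025 − 36 = 2989 = 49·61.

x = 55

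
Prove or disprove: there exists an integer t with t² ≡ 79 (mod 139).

t = 94 works: 94² = 8836, and 8836 − 79 = 8757 = 63·139.

t = 94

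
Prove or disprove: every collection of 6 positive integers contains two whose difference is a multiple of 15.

No, the set {32, 33, 34, 35, 36, 37} is a counterexample.

Take the 6 consecutive integers 32, 33, …, 37: their residues mod 15 are all distinct because 6 ≤ 15.
No two share a residue, so no pair has difference divisible by 15; the claim fails for this set.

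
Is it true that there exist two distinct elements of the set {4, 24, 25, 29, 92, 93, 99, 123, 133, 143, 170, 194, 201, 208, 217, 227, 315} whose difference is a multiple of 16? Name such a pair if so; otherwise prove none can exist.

Yes: 25 and 201.

Both 25 and 201 leave remainder 9 on division by 16; their difference 176 = 11·16 is a multiple of 16.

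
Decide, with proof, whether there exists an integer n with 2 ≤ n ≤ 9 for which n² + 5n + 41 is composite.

At n = 3: 3² + 5·3 + 41 = 65 = 5·13, which is composite.

n = 3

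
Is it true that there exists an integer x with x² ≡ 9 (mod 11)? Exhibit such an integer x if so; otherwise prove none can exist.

x = 8

x = 8 works: 8² = 64, and 64 − 9 = 55 = 5·11.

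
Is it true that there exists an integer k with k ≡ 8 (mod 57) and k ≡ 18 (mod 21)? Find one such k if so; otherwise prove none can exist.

Both moduli are multiples of 3 = gcd(57, 21), so any solution would satisfy k ≡ 8 and k ≡ 18 modulo 3 simultaneously.
These are incompatible: 8 − 18 = -10 is not divisible by 3.
Hence the system has no solution.

No such integer exists.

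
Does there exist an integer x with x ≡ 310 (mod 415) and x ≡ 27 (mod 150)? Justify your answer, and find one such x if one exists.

gcd(415, 150) = 5. If x ≡ 310 (mod 415) and x ≡ 27 (mod 150), then x ≡ 310 (mod 5) and x ≡ 27 (mod 5).
But 310 mod 5 = 0 while 27 mod 5 = 2, a contradiction.
So no integer satisfies both congruences.

No, no such integer exists.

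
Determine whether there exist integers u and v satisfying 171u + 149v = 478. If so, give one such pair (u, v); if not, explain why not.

Since gcd(171, 149) = 1, every integer is an integer combination of 171 and 149.
Euclidean algorithm: 171 = 1·149 + 22, 149 = 6·22 + 17, 22 = 1·17 + 5, 17 = 3·5 + 2, 5 = 2·2 + 1, 2 = 2·1 + 0.
Back-substituting, 1 = 5 − 2·2 = 5 − 2·(17 − 3·5) = −2·17 + 7·5 = −2·17 + 7·(22 − 1·17) = 7·22 − 9·17 = 7·22 − 9·(149 − 6·22) = −9·149 + 61·22 = −9·149 + 61·(171 − 1·149) = 61·171 − 70·149; that is, 171·61 + 149·(-70) = 1.
Scaling by 478 gives the particular solution (u, v) = (29158, -33460).
Shifting by a multiple of (149, −171) keeps it a solution: u = 29158 − 195·149 = 103, v = -33460 + 195·171 = -115.
Indeed 171·103 + 149·(-115) = 17613 − 17135 = 478.

u = 103, v = -115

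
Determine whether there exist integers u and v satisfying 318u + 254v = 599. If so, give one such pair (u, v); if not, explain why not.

There are no such integers.

Any value of 318u + 254v is a multiple of gcd(318, 254) = 2.
However 599 leaves remainder 1 on division by 2.
Therefore 318u + 254v = 599 has no solution in integers.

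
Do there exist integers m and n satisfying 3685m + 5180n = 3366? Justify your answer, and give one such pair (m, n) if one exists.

Any value of 3685m + 5180n is a multiple of gcd(3685, 5180) = 5.
But 3366 is not a multiple of 5 (it leaves remainder 1).
Hence no integers m, n satisfy the equation.

No such integers exist.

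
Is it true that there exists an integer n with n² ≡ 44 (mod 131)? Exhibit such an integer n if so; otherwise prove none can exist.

n = 31

n = 31 works: 31² = 961, and 961 − 44 = 917 = 7·131.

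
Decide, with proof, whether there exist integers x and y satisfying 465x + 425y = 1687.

There are no such integers.

Any value of 465x + 425y is a multiple of gcd(465, 425) = 5.
But 1687 is not a multiple of 5 (it leaves remainder 2).
Hence no integers x, y satisfy the equation.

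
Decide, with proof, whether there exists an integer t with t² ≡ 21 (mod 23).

Apply Euler's criterion with the prime 23: 21 is a quadratic residue iff 21^11 ≡ 1 (mod 23), and a non-residue iff it is ≡ −1.
Repeated squaring mod 23: 21^2 = 441 ≡ 4; 21^4 ≡ 4² = 16 ≡ 16; 21^8 ≡ 16² = 256 ≡ 3.
Since 11 = 8 + 2 + 1, 21^11 ≡ 3 · 4 · 21; multiplying out mod 23: 3·4 = 12 ≡ 12, then 12·21 = 252 ≡ 22. Thus 21^11 ≡ 22 ≡ −1 (mod 23).
The value −1 means 21 is a non-residue modulo 23, so t² ≡ 21 (mod 23) is impossible.

No, no such integer exists.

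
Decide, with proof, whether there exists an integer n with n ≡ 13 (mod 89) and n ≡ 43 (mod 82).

n = 1437

gcd(89, 82) = 1, so the Chinese Remainder Theorem guarantees exactly one residue class mod 7298 satisfying both.
Any solution of the first congruence is n = 13 + 89t; substituting into the second, 89t ≡ 43 − 13 ≡ 30 (mod 82).
89 ≡ 7 (mod 82), so this reads 7t ≡ 30 (mod 82). Invert 7 mod 82 by the Euclidean algorithm: 82 = 11·7 + 5, 7 = 1·5 + 2, 5 = 2·2 + 1, 2 = 2·1 + 0; back-substituting, 1 = 5 − 2·2 = 5 − 2·(7 − 1·5) = −2·7 + 3·5 = −2·7 + 3·(82 − 11·7) = 3·82 − 35·7. Hence 7·(-35) ≡ 1, so 7⁻¹ ≡ -35 ≡ 47 (mod 82).
Therefore t ≡ 47·30 = 1410 ≡ 16 (mod 82).
With t = 16: n = 13 + 89·16 = 1437.
Check: 1437 mod 89 = 13, 1437 mod 82 = 43. ✓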